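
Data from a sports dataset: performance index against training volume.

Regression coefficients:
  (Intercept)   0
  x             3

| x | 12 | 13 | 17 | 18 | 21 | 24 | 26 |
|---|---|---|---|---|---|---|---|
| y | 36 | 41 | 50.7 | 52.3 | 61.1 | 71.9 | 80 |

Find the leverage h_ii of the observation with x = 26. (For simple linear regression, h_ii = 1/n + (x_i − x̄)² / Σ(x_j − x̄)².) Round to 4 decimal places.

x̄ = (12 + 13 + 17 + 18 + 21 + 24 + 26)/7 = 18.7143
Σ(x − x̄)² = 45.0816 + 32.6531 + 2.93878 + 0.510204 + 5.22449 + 27.9388 + 53.0816 = 167.429
h = 1/7 + (7.28571)²/167.429 = 0.142857 + 0.31704 = 0.4599

h = 0.4599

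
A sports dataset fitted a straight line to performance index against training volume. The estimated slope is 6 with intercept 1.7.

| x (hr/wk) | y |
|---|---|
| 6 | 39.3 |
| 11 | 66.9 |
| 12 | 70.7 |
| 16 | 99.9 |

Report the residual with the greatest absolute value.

x=6: ŷ = 1.7 + 6·6 = 37.7; e = 39.3 − 37.7 = 1.6
x=11: ŷ = 1.7 + 6·11 = 67.7; e = 66.9 − 67.7 = -0.8
x=12: ŷ = 1.7 + 6·12 = 73.7; e = 70.7 − 73.7 = -3
x=16: ŷ = 1.7 + 6·16 = 97.7; e = 99.9 − 97.7 = 2.2
Largest |e| is 3 at x = 12, residual -3.

e = -3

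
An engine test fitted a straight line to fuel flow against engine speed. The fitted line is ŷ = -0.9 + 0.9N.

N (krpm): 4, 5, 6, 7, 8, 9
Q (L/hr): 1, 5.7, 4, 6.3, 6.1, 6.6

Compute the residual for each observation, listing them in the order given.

N=4: ŷ = -0.9 + 0.9·4 = 2.7; r = 1 − 2.7 = -1.7
N=5: ŷ = -0.9 + 0.9·5 = 3.6; r = 5.7 − 3.6 = 2.1
N=6: ŷ = -0.9 + 0.9·6 = 4.5; r = 4 − 4.5 = -0.5
N=7: ŷ = -0.9 + 0.9·7 = 5.4; r = 6.3 − 5.4 = 0.9
N=8: ŷ = -0.9 + 0.9·8 = 6.3; r = 6.1 − 6.3 = -0.2
N=9: ŷ = -0.9 + 0.9·9 = 7.2; r = 6.6 − 7.2 = -0.6

-1.7, 2.1, -0.5, 0.9, -0.2, -0.6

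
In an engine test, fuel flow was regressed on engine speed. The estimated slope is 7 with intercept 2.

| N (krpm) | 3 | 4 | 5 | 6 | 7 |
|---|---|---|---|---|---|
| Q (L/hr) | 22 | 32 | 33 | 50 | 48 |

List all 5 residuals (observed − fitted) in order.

-1, 2, -4, 6, -3

N=3: Q̂ = 2 + 7·3 = 23; r = 22 − 23 = -1
N=4: Q̂ = 2 + 7·4 = 30; r = 32 − 30 = 2
N=5: Q̂ = 2 + 7·5 = 37; r = 33 − 37 = -4
N=6: Q̂ = 2 + 7·6 = 44; r = 50 − 44 = 6
N=7: Q̂ = 2 + 7·7 = 51; r = 48 − 51 = -3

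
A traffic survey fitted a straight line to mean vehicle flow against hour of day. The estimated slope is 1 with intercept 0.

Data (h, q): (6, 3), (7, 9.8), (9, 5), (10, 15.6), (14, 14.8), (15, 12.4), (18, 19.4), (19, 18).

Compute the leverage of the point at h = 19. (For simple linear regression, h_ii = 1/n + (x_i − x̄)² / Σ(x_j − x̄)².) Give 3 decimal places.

h̄ = (6 + 7 + 9 + 10 + 14 + 15 + 18 + 19)/8 = 12.25
Σ(h − h̄)² = 39.0625 + 27.5625 + 10.5625 + 5.0625 + 3.0625 + 7.5625 + 33.0625 + 45.5625 = 171.5
h = 1/8 + (6.75)²/171.5 = 0.125 + 0.265671 = 0.391

h = 0.391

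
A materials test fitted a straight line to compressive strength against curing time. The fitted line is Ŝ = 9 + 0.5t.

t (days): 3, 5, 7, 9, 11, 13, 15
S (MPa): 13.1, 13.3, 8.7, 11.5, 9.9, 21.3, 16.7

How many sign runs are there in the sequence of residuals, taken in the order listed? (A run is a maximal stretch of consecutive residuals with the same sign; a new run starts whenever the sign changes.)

t=3: Ŝ = 9 + 0.5·3 = 10.5; r = 13.1 − 10.5 = 2.6
t=5: Ŝ = 9 + 0.5·5 = 11.5; r = 13.3 − 11.5 = 1.8
t=7: Ŝ = 9 + 0.5·7 = 12.5; r = 8.7 − 12.5 = -3.8
t=9: Ŝ = 9 + 0.5·9 = 13.5; r = 11.5 − 13.5 = -2
t=11: Ŝ = 9 + 0.5·11 = 14.5; r = 9.9 − 14.5 = -4.6
t=13: Ŝ = 9 + 0.5·13 = 15.5; r = 21.3 − 15.5 = 5.8
t=15: Ŝ = 9 + 0.5·15 = 16.5; r = 16.7 − 16.5 = 0.2
Signs: + + − − − + +
Runs: +×2, −×3, +×2 → 3

3 runs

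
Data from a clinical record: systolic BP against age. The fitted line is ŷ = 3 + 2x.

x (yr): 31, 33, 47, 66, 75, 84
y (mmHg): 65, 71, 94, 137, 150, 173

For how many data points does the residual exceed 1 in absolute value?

5

x=31: ŷ = 3 + 2·31 = 65; e = 65 − 65 = 0
x=33: ŷ = 3 + 2·33 = 69; e = 71 − 69 = 2
x=47: ŷ = 3 + 2·47 = 97; e = 94 − 97 = -3
x=66: ŷ = 3 + 2·66 = 135; e = 137 − 135 = 2
x=75: ŷ = 3 + 2·75 = 153; e = 150 − 153 = -3
x=84: ŷ = 3 + 2·84 = 171; e = 173 − 171 = 2
|e| > 1: x=33 (|e|=2), x=47 (|e|=3), x=66 (|e|=2), x=75 (|e|=3), x=84 (|e|=2) → 5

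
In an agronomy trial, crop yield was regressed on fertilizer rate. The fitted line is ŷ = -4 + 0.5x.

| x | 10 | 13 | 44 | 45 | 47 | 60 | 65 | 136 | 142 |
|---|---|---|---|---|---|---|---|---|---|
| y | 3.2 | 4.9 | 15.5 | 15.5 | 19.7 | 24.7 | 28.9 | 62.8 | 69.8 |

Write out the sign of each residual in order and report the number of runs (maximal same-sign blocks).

7 runs

x=10: ŷ = -4 + 0.5·10 = 1; r = 3.2 − 1 = 2.2
x=13: ŷ = -4 + 0.5·13 = 2.5; r = 4.9 − 2.5 = 2.4
x=44: ŷ = -4 + 0.5·44 = 18; r = 15.5 − 18 = -2.5
x=45: ŷ = -4 + 0.5·45 = 18.5; r = 15.5 − 18.5 = -3
x=47: ŷ = -4 + 0.5·47 = 19.5; r = 19.7 − 19.5 = 0.2
x=60: ŷ = -4 + 0.5·60 = 26; r = 24.7 − 26 = -1.3
x=65: ŷ = -4 + 0.5·65 = 28.5; r = 28.9 − 28.5 = 0.4
x=136: ŷ = -4 + 0.5·136 = 64; r = 62.8 − 64 = -1.2
x=142: ŷ = -4 + 0.5·142 = 67; r = 69.8 − 67 = 2.8
Signs: + + − − + − + − +
Runs: +×2, −×2, +×1, −×1, +×1, −×1, +×1 → 7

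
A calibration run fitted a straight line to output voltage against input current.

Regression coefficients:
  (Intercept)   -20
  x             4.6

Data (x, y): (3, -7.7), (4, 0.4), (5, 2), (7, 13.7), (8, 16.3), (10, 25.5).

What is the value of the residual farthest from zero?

x=3: ŷ = -20 + 4.6·3 = -6.2; e = -7.7 − (-6.2) = -1.5
x=4: ŷ = -20 + 4.6·4 = -1.6; e = 0.4 − (-1.6) = 2
x=5: ŷ = -20 + 4.6·5 = 3; e = 2 − 3 = -1
x=7: ŷ = -20 + 4.6·7 = 12.2; e = 13.7 − 12.2 = 1.5
x=8: ŷ = -20 + 4.6·8 = 16.8; e = 16.3 − 16.8 = -0.5
x=10: ŷ = -20 + 4.6·10 = 26; e = 25.5 − 26 = -0.5
Largest |e| is 2 at x = 4, residual 2.

e = 2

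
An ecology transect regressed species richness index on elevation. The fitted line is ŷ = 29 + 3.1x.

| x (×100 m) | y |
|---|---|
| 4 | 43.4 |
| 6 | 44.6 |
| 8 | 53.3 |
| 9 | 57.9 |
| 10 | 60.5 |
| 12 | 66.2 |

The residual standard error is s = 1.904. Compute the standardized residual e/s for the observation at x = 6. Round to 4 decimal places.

ŷ = 29 + 3.1·6 = 47.6
e = 44.6 − 47.6 = -3
e/s = -3 / 1.904 = -1.5756

-1.5756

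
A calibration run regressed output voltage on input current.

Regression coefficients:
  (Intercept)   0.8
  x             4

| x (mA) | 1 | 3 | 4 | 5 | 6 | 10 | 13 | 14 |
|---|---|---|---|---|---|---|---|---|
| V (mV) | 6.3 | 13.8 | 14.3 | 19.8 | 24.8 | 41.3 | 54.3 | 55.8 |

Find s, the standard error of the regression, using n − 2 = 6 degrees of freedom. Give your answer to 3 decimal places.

s = 1.528

x=1: V̂ = 0.8 + 4·1 = 4.8; r = 6.3 − 4.8 = 1.5
x=3: V̂ = 0.8 + 4·3 = 12.8; r = 13.8 − 12.8 = 1
x=4: V̂ = 0.8 + 4·4 = 16.8; r = 14.3 − 16.8 = -2.5
x=5: V̂ = 0.8 + 4·5 = 20.8; r = 19.8 − 20.8 = -1
x=6: V̂ = 0.8 + 4·6 = 24.8; r = 24.8 − 24.8 = 0
x=10: V̂ = 0.8 + 4·10 = 40.8; r = 41.3 − 40.8 = 0.5
x=13: V̂ = 0.8 + 4·13 = 52.8; r = 54.3 − 52.8 = 1.5
x=14: V̂ = 0.8 + 4·14 = 56.8; r = 55.8 − 56.8 = -1
SSE = 2.25 + 1 + 6.25 + 1 + 0 + 0.25 + 2.25 + 1 = 14
s = √(14/6) = √2.33333 ≈ 1.528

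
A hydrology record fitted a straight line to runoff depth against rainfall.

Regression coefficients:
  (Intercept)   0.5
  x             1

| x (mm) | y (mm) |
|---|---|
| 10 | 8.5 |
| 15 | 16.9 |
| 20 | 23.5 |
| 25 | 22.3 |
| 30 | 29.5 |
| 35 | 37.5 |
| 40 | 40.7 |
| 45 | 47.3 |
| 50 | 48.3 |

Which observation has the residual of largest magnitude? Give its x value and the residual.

x=10: ŷ = 0.5 + 10 = 10.5; e = 8.5 − 10.5 = -2
x=15: ŷ = 0.5 + 15 = 15.5; e = 16.9 − 15.5 = 1.4
x=20: ŷ = 0.5 + 20 = 20.5; e = 23.5 − 20.5 = 3
x=25: ŷ = 0.5 + 25 = 25.5; e = 22.3 − 25.5 = -3.2
x=30: ŷ = 0.5 + 30 = 30.5; e = 29.5 − 30.5 = -1
x=35: ŷ = 0.5 + 35 = 35.5; e = 37.5 − 35.5 = 2
x=40: ŷ = 0.5 + 40 = 40.5; e = 40.7 − 40.5 = 0.2
x=45: ŷ = 0.5 + 45 = 45.5; e = 47.3 − 45.5 = 1.8
x=50: ŷ = 0.5 + 50 = 50.5; e = 48.3 − 50.5 = -2.2
Largest |e| is 3.2 at x = 25, residual -3.2.

x = 25, e = -3.2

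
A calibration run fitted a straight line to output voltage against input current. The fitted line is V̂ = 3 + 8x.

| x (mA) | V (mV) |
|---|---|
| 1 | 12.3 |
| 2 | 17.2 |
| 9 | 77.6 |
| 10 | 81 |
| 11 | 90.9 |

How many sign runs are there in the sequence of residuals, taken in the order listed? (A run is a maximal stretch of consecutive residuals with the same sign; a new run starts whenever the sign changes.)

x=1: V̂ = 3 + 8·1 = 11; e = 12.3 − 11 = 1.3
x=2: V̂ = 3 + 8·2 = 19; e = 17.2 − 19 = -1.8
x=9: V̂ = 3 + 8·9 = 75; e = 77.6 − 75 = 2.6
x=10: V̂ = 3 + 8·10 = 83; e = 81 − 83 = -2
x=11: V̂ = 3 + 8·11 = 91; e = 90.9 − 91 = -0.1
Signs: + − + − −
Runs: +×1, −×1, +×1, −×2 → 4

4 runs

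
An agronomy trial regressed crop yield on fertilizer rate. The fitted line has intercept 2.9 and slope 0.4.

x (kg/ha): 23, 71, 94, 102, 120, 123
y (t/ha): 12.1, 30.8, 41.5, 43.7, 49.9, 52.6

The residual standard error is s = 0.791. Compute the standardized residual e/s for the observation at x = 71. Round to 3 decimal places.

ŷ = 2.9 + 0.4·71 = 31.3
e = 30.8 − 31.3 = -0.5
e/s = -0.5 / 0.791 = -0.632

-0.632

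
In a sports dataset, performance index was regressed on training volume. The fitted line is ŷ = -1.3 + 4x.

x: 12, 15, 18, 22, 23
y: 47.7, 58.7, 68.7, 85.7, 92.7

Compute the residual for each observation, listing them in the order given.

1, 0, -2, -1, 2

x=12: ŷ = -1.3 + 4·12 = 46.7; r = 47.7 − 46.7 = 1
x=15: ŷ = -1.3 + 4·15 = 58.7; r = 58.7 − 58.7 = 0
x=18: ŷ = -1.3 + 4·18 = 70.7; r = 68.7 − 70.7 = -2
x=22: ŷ = -1.3 + 4·22 = 86.7; r = 85.7 − 86.7 = -1
x=23: ŷ = -1.3 + 4·23 = 90.7; r = 92.7 − 90.7 = 2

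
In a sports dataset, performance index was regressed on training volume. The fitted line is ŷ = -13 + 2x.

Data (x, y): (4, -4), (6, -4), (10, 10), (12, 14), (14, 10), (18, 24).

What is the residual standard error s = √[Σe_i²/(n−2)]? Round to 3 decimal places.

s = 3.674

x=4: ŷ = -13 + 2·4 = -5; e = -4 − (-5) = 1
x=6: ŷ = -13 + 2·6 = -1; e = -4 − (-1) = -3
x=10: ŷ = -13 + 2·10 = 7; e = 10 − 7 = 3
x=12: ŷ = -13 + 2·12 = 11; e = 14 − 11 = 3
x=14: ŷ = -13 + 2·14 = 15; e = 10 − 15 = -5
x=18: ŷ = -13 + 2·18 = 23; e = 24 − 23 = 1
SSE = 1 + 9 + 9 + 9 + 25 + 1 = 54
s = √(54/4) = √13.5 ≈ 3.674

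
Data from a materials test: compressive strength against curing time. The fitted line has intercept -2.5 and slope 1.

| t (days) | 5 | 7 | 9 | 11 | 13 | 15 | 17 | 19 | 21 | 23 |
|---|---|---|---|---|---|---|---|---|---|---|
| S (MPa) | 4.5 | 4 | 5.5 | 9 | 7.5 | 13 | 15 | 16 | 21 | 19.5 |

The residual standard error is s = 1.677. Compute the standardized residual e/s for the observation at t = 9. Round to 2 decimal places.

-0.60

ŷ = -2.5 + 9 = 6.5
e = 5.5 − 6.5 = -1
e/s = -1 / 1.677 = -0.60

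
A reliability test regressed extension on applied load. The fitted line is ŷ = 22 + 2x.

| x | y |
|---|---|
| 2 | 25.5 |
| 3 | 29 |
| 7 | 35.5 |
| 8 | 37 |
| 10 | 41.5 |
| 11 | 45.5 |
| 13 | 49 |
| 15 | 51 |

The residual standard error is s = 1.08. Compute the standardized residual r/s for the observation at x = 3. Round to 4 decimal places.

ŷ = 22 + 2·3 = 28
r = 29 − 28 = 1
r/s = 1 / 1.08 = 0.9259

0.9259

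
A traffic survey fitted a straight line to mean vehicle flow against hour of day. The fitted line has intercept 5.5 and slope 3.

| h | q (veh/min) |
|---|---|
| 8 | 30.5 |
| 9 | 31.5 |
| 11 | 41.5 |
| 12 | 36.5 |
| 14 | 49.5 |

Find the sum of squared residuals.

SSE = 40

h=8: q̂ = 5.5 + 3·8 = 29.5; r = 30.5 − 29.5 = 1
h=9: q̂ = 5.5 + 3·9 = 32.5; r = 31.5 − 32.5 = -1
h=11: q̂ = 5.5 + 3·11 = 38.5; r = 41.5 − 38.5 = 3
h=12: q̂ = 5.5 + 3·12 = 41.5; r = 36.5 − 41.5 = -5
h=14: q̂ = 5.5 + 3·14 = 47.5; r = 49.5 − 47.5 = 2
SSE = 1 + 1 + 9 + 25 + 4 = 40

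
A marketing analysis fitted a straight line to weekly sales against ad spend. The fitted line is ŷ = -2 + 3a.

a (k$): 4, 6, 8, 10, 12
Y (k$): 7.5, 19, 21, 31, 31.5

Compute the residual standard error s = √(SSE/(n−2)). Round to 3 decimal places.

a=4: ŷ = -2 + 3·4 = 10; r = 7.5 − 10 = -2.5
a=6: ŷ = -2 + 3·6 = 16; r = 19 − 16 = 3
a=8: ŷ = -2 + 3·8 = 22; r = 21 − 22 = -1
a=10: ŷ = -2 + 3·10 = 28; r = 31 − 28 = 3
a=12: ŷ = -2 + 3·12 = 34; r = 31.5 − 34 = -2.5
SSE = 6.25 + 9 + 1 + 9 + 6.25 = 31.5
s = √(31.5/3) = √10.5 ≈ 3.240

s = 3.240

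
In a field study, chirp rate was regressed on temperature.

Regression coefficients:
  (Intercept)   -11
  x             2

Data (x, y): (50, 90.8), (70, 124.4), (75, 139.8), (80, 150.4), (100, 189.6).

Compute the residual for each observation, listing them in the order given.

x=50: ŷ = -11 + 2·50 = 89; r = 90.8 − 89 = 1.8
x=70: ŷ = -11 + 2·70 = 129; r = 124.4 − 129 = -4.6
x=75: ŷ = -11 + 2·75 = 139; r = 139.8 − 139 = 0.8
x=80: ŷ = -11 + 2·80 = 149; r = 150.4 − 149 = 1.4
x=100: ŷ = -11 + 2·100 = 189; r = 189.6 − 189 = 0.6

1.8, -4.6, 0.8, 1.4, 0.6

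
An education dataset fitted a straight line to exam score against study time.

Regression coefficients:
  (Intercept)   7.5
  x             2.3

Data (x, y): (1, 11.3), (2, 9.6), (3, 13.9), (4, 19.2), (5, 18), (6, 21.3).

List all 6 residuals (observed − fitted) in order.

1.5, -2.5, -0.5, 2.5, -1, 0

x=1: ŷ = 7.5 + 2.3·1 = 9.8; r = 11.3 − 9.8 = 1.5
x=2: ŷ = 7.5 + 2.3·2 = 12.1; r = 9.6 − 12.1 = -2.5
x=3: ŷ = 7.5 + 2.3·3 = 14.4; r = 13.9 − 14.4 = -0.5
x=4: ŷ = 7.5 + 2.3·4 = 16.7; r = 19.2 − 16.7 = 2.5
x=5: ŷ = 7.5 + 2.3·5 = 19; r = 18 − 19 = -1
x=6: ŷ = 7.5 + 2.3·6 = 21.3; r = 21.3 − 21.3 = 0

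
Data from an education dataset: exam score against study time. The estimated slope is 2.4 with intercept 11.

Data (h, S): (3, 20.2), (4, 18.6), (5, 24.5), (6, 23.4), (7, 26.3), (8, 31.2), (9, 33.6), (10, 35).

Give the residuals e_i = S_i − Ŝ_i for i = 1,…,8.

h=3: Ŝ = 11 + 2.4·3 = 18.2; e = 20.2 − 18.2 = 2
h=4: Ŝ = 11 + 2.4·4 = 20.6; e = 18.6 − 20.6 = -2
h=5: Ŝ = 11 + 2.4·5 = 23; e = 24.5 − 23 = 1.5
h=6: Ŝ = 11 + 2.4·6 = 25.4; e = 23.4 − 25.4 = -2
h=7: Ŝ = 11 + 2.4·7 = 27.8; e = 26.3 − 27.8 = -1.5
h=8: Ŝ = 11 + 2.4·8 = 30.2; e = 31.2 − 30.2 = 1
h=9: Ŝ = 11 + 2.4·9 = 32.6; e = 33.6 − 32.6 = 1
h=10: Ŝ = 11 + 2.4·10 = 35; e = 35 − 35 = 0

2, -2, 1.5, -2, -1.5, 1, 1, 0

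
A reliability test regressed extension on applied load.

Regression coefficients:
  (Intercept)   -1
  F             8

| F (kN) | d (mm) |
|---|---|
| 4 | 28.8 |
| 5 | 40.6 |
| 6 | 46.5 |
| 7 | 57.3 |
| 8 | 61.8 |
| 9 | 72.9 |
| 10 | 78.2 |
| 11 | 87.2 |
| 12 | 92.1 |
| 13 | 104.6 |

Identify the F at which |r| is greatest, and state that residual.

F = 12, r = -2.9

F=4: d̂ = -1 + 8·4 = 31; r = 28.8 − 31 = -2.2
F=5: d̂ = -1 + 8·5 = 39; r = 40.6 − 39 = 1.6
F=6: d̂ = -1 + 8·6 = 47; r = 46.5 − 47 = -0.5
F=7: d̂ = -1 + 8·7 = 55; r = 57.3 − 55 = 2.3
F=8: d̂ = -1 + 8·8 = 63; r = 61.8 − 63 = -1.2
F=9: d̂ = -1 + 8·9 = 71; r = 72.9 − 71 = 1.9
F=10: d̂ = -1 + 8·10 = 79; r = 78.2 − 79 = -0.8
F=11: d̂ = -1 + 8·11 = 87; r = 87.2 − 87 = 0.2
F=12: d̂ = -1 + 8·12 = 95; r = 92.1 − 95 = -2.9
F=13: d̂ = -1 + 8·13 = 103; r = 104.6 − 103 = 1.6
Largest |r| is 2.9 at F = 12, residual -2.9.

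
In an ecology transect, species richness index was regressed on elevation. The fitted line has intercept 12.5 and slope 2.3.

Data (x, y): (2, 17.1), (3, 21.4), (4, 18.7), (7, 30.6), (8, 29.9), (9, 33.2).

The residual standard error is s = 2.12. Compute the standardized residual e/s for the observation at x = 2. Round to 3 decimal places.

0.000

ŷ = 12.5 + 2.3·2 = 17.1
e = 17.1 − 17.1 = 0
e/s = 0 / 2.12 = 0.000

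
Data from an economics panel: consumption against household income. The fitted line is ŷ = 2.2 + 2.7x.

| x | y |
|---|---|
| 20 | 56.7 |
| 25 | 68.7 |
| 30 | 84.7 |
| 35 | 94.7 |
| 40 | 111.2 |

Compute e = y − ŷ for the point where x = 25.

e = -1

ŷ = 2.2 + 2.7·25 = 69.7
e = 68.7 − 69.7 = -1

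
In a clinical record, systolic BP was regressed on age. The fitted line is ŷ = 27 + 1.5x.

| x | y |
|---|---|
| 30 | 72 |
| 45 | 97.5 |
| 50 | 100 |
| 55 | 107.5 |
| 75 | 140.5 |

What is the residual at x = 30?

r = 0

ŷ = 27 + 1.5·30 = 72
r = 72 − 72 = 0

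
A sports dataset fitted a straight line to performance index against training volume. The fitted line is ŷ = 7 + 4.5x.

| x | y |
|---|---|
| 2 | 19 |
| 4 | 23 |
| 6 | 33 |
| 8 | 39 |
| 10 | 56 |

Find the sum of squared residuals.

SSE = 46

x=2: ŷ = 7 + 4.5·2 = 16; e = 19 − 16 = 3
x=4: ŷ = 7 + 4.5·4 = 25; e = 23 − 25 = -2
x=6: ŷ = 7 + 4.5·6 = 34; e = 33 − 34 = -1
x=8: ŷ = 7 + 4.5·8 = 43; e = 39 − 43 = -4
x=10: ŷ = 7 + 4.5·10 = 52; e = 56 − 52 = 4
SSE = 9 + 4 + 1 + 16 + 16 = 46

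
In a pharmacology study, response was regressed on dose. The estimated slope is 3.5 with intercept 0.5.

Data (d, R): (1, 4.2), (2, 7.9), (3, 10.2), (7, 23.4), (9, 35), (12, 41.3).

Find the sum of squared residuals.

d=1: ŷ = 0.5 + 3.5·1 = 4; e = 4.2 − 4 = 0.2
d=2: ŷ = 0.5 + 3.5·2 = 7.5; e = 7.9 − 7.5 = 0.4
d=3: ŷ = 0.5 + 3.5·3 = 11; e = 10.2 − 11 = -0.8
d=7: ŷ = 0.5 + 3.5·7 = 25; e = 23.4 − 25 = -1.6
d=9: ŷ = 0.5 + 3.5·9 = 32; e = 35 − 32 = 3
d=12: ŷ = 0.5 + 3.5·12 = 42.5; e = 41.3 − 42.5 = -1.2
SSE = 0.04 + 0.16 + 0.64 + 2.56 + 9 + 1.44 = 13.84

SSE = 13.84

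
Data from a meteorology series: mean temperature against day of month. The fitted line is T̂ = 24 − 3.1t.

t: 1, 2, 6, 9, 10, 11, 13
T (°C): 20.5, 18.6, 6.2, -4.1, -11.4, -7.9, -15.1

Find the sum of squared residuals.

t=1: T̂ = 24 − 3.1·1 = 20.9; r = 20.5 − 20.9 = -0.4
t=2: T̂ = 24 − 3.1·2 = 17.8; r = 18.6 − 17.8 = 0.8
t=6: T̂ = 24 − 3.1·6 = 5.4; r = 6.2 − 5.4 = 0.8
t=9: T̂ = 24 − 3.1·9 = -3.9; r = -4.1 − (-3.9) = -0.2
t=10: T̂ = 24 − 3.1·10 = -7; r = -11.4 − (-7) = -4.4
t=11: T̂ = 24 − 3.1·11 = -10.1; r = -7.9 − (-10.1) = 2.2
t=13: T̂ = 24 − 3.1·13 = -16.3; r = -15.1 − (-16.3) = 1.2
SSE = 0.16 + 0.64 + 0.64 + 0.04 + 19.36 + 4.84 + 1.44 = 27.12

SSE = 27.12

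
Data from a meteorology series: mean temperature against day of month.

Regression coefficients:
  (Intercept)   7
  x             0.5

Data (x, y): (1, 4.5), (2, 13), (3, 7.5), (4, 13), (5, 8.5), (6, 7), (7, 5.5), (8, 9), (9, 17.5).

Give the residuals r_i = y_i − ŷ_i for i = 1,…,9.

-3, 5, -1, 4, -1, -3, -5, -2, 6

x=1: ŷ = 7 + 0.5·1 = 7.5; r = 4.5 − 7.5 = -3
x=2: ŷ = 7 + 0.5·2 = 8; r = 13 − 8 = 5
x=3: ŷ = 7 + 0.5·3 = 8.5; r = 7.5 − 8.5 = -1
x=4: ŷ = 7 + 0.5·4 = 9; r = 13 − 9 = 4
x=5: ŷ = 7 + 0.5·5 = 9.5; r = 8.5 − 9.5 = -1
x=6: ŷ = 7 + 0.5·6 = 10; r = 7 − 10 = -3
x=7: ŷ = 7 + 0.5·7 = 10.5; r = 5.5 − 10.5 = -5
x=8: ŷ = 7 + 0.5·8 = 11; r = 9 − 11 = -2
x=9: ŷ = 7 + 0.5·9 = 11.5; r = 17.5 − 11.5 = 6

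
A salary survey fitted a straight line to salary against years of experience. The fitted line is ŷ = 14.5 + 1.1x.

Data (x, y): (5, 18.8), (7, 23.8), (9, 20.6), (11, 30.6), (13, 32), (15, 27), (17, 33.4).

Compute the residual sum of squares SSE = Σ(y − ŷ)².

SSE = 60.72

x=5: ŷ = 14.5 + 1.1·5 = 20; e = 18.8 − 20 = -1.2
x=7: ŷ = 14.5 + 1.1·7 = 22.2; e = 23.8 − 22.2 = 1.6
x=9: ŷ = 14.5 + 1.1·9 = 24.4; e = 20.6 − 24.4 = -3.8
x=11: ŷ = 14.5 + 1.1·11 = 26.6; e = 30.6 − 26.6 = 4
x=13: ŷ = 14.5 + 1.1·13 = 28.8; e = 32 − 28.8 = 3.2
x=15: ŷ = 14.5 + 1.1·15 = 31; e = 27 − 31 = -4
x=17: ŷ = 14.5 + 1.1·17 = 33.2; e = 33.4 − 33.2 = 0.2
SSE = 1.44 + 2.56 + 14.44 + 16 + 10.24 + 16 + 0.04 = 60.72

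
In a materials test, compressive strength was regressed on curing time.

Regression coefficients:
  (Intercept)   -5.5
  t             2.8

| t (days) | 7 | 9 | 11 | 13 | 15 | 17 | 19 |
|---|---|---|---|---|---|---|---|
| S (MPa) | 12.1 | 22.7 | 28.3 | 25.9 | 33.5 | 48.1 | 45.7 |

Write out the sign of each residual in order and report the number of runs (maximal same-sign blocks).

5 runs

t=7: Ŝ = -5.5 + 2.8·7 = 14.1; r = 12.1 − 14.1 = -2
t=9: Ŝ = -5.5 + 2.8·9 = 19.7; r = 22.7 − 19.7 = 3
t=11: Ŝ = -5.5 + 2.8·11 = 25.3; r = 28.3 − 25.3 = 3
t=13: Ŝ = -5.5 + 2.8·13 = 30.9; r = 25.9 − 30.9 = -5
t=15: Ŝ = -5.5 + 2.8·15 = 36.5; r = 33.5 − 36.5 = -3
t=17: Ŝ = -5.5 + 2.8·17 = 42.1; r = 48.1 − 42.1 = 6
t=19: Ŝ = -5.5 + 2.8·19 = 47.7; r = 45.7 − 47.7 = -2
Signs: − + + − − + −
Runs: −×1, +×2, −×2, +×1, −×1 → 5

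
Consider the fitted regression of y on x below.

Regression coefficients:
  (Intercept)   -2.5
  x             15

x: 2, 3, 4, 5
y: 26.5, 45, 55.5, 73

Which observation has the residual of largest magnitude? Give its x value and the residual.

x=2: ŷ = -2.5 + 15·2 = 27.5; e = 26.5 − 27.5 = -1
x=3: ŷ = -2.5 + 15·3 = 42.5; e = 45 − 42.5 = 2.5
x=4: ŷ = -2.5 + 15·4 = 57.5; e = 55.5 − 57.5 = -2
x=5: ŷ = -2.5 + 15·5 = 72.5; e = 73 − 72.5 = 0.5
Largest |e| is 2.5 at x = 3, residual 2.5.

x = 3, e = 2.5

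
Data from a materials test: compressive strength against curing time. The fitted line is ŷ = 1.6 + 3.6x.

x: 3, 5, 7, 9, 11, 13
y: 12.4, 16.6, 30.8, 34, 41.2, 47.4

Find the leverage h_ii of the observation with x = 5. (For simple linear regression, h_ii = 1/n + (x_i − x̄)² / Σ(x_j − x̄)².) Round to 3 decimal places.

x̄ = (3 + 5 + 7 + 9 + 11 + 13)/6 = 8
Σ(x − x̄)² = 25 + 9 + 1 + 1 + 9 + 25 = 70
h = 1/6 + (-3)²/70 = 0.166667 + 0.128571 = 0.295

h = 0.295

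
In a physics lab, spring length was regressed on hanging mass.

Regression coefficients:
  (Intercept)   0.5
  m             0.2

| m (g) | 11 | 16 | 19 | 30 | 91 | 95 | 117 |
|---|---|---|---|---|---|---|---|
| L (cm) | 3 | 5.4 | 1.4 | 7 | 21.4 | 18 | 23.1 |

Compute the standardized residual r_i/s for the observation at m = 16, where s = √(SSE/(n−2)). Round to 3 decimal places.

0.814

m=11: ŷ = 0.5 + 0.2·11 = 2.7; r = 3 − 2.7 = 0.3
m=16: ŷ = 0.5 + 0.2·16 = 3.7; r = 5.4 − 3.7 = 1.7
m=19: ŷ = 0.5 + 0.2·19 = 4.3; r = 1.4 − 4.3 = -2.9
m=30: ŷ = 0.5 + 0.2·30 = 6.5; r = 7 − 6.5 = 0.5
m=91: ŷ = 0.5 + 0.2·91 = 18.7; r = 21.4 − 18.7 = 2.7
m=95: ŷ = 0.5 + 0.2·95 = 19.5; r = 18 − 19.5 = -1.5
m=117: ŷ = 0.5 + 0.2·117 = 23.9; r = 23.1 − 23.9 = -0.8
SSE = 0.09 + 2.89 + 8.41 + 0.25 + 7.29 + 2.25 + 0.64 = 21.82
s = √(21.82/5) = 2.08902
r/s = 1.7 / 2.08902 = 0.814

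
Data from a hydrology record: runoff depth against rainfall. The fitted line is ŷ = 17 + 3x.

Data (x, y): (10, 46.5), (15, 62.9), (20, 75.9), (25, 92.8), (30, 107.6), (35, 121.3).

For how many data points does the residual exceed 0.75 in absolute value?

x=10: ŷ = 17 + 3·10 = 47; e = 46.5 − 47 = -0.5
x=15: ŷ = 17 + 3·15 = 62; e = 62.9 − 62 = 0.9
x=20: ŷ = 17 + 3·20 = 77; e = 75.9 − 77 = -1.1
x=25: ŷ = 17 + 3·25 = 92; e = 92.8 − 92 = 0.8
x=30: ŷ = 17 + 3·30 = 107; e = 107.6 − 107 = 0.6
x=35: ŷ = 17 + 3·35 = 122; e = 121.3 − 122 = -0.7
|e| > 0.75: x=15 (|e|=0.9), x=20 (|e|=1.1), x=25 (|e|=0.8) → 3

3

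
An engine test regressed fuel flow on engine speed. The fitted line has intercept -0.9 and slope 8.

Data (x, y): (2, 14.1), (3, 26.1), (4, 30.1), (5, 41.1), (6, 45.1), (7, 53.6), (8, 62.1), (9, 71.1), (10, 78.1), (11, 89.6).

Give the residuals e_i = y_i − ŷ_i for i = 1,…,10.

-1, 3, -1, 2, -2, -1.5, -1, 0, -1, 2.5

x=2: ŷ = -0.9 + 8·2 = 15.1; e = 14.1 − 15.1 = -1
x=3: ŷ = -0.9 + 8·3 = 23.1; e = 26.1 − 23.1 = 3
x=4: ŷ = -0.9 + 8·4 = 31.1; e = 30.1 − 31.1 = -1
x=5: ŷ = -0.9 + 8·5 = 39.1; e = 41.1 − 39.1 = 2
x=6: ŷ = -0.9 + 8·6 = 47.1; e = 45.1 − 47.1 = -2
x=7: ŷ = -0.9 + 8·7 = 55.1; e = 53.6 − 55.1 = -1.5
x=8: ŷ = -0.9 + 8·8 = 63.1; e = 62.1 − 63.1 = -1
x=9: ŷ = -0.9 + 8·9 = 71.1; e = 71.1 − 71.1 = 0
x=10: ŷ = -0.9 + 8·10 = 79.1; e = 78.1 − 79.1 = -1
x=11: ŷ = -0.9 + 8·11 = 87.1; e = 89.6 − 87.1 = 2.5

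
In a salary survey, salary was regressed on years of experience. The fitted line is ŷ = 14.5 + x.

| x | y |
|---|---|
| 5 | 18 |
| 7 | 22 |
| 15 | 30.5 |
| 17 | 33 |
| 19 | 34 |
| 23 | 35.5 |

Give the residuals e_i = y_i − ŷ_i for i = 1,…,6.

-1.5, 0.5, 1, 1.5, 0.5, -2

x=5: ŷ = 14.5 + 5 = 19.5; e = 18 − 19.5 = -1.5
x=7: ŷ = 14.5 + 7 = 21.5; e = 22 − 21.5 = 0.5
x=15: ŷ = 14.5 + 15 = 29.5; e = 30.5 − 29.5 = 1
x=17: ŷ = 14.5 + 17 = 31.5; e = 33 − 31.5 = 1.5
x=19: ŷ = 14.5 + 19 = 33.5; e = 34 − 33.5 = 0.5
x=23: ŷ = 14.5 + 23 = 37.5; e = 35.5 − 37.5 = -2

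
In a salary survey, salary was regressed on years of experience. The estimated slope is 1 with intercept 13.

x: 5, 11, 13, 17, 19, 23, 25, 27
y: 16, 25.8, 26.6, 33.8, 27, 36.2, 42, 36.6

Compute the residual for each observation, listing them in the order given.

x=5: ŷ = 13 + 5 = 18; r = 16 − 18 = -2
x=11: ŷ = 13 + 11 = 24; r = 25.8 − 24 = 1.8
x=13: ŷ = 13 + 13 = 26; r = 26.6 − 26 = 0.6
x=17: ŷ = 13 + 17 = 30; r = 33.8 − 30 = 3.8
x=19: ŷ = 13 + 19 = 32; r = 27 − 32 = -5
x=23: ŷ = 13 + 23 = 36; r = 36.2 − 36 = 0.2
x=25: ŷ = 13 + 25 = 38; r = 42 − 38 = 4
x=27: ŷ = 13 + 27 = 40; r = 36.6 − 40 = -3.4

-2, 1.8, 0.6, 3.8, -5, 0.2, 4, -3.4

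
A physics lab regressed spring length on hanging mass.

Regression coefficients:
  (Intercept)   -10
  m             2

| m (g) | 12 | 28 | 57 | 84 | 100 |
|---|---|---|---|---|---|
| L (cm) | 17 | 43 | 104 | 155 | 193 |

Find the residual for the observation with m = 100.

e = 3

ŷ = -10 + 2·100 = 190
e = 193 − 190 = 3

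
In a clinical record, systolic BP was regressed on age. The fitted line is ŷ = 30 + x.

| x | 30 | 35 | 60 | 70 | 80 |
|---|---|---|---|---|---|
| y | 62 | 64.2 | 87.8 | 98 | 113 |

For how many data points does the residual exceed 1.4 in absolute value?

x=30: ŷ = 30 + 30 = 60; e = 62 − 60 = 2
x=35: ŷ = 30 + 35 = 65; e = 64.2 − 65 = -0.8
x=60: ŷ = 30 + 60 = 90; e = 87.8 − 90 = -2.2
x=70: ŷ = 30 + 70 = 100; e = 98 − 100 = -2
x=80: ŷ = 30 + 80 = 110; e = 113 − 110 = 3
|e| > 1.4: x=30 (|e|=2), x=60 (|e|=2.2), x=70 (|e|=2), x=80 (|e|=3) → 4

4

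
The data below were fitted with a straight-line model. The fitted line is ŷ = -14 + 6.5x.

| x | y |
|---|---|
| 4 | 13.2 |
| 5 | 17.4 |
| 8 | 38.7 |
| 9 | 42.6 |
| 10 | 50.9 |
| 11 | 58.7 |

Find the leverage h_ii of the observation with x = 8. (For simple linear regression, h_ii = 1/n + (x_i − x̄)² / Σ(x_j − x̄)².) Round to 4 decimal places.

x̄ = (4 + 5 + 8 + 9 + 10 + 11)/6 = 7.83333
Σ(x − x̄)² = 14.6944 + 8.02778 + 0.0277778 + 1.36111 + 4.69444 + 10.0278 = 38.8333
h = 1/6 + (0.166667)²/38.8333 = 0.166667 + 0.000715308 = 0.1674

h = 0.1674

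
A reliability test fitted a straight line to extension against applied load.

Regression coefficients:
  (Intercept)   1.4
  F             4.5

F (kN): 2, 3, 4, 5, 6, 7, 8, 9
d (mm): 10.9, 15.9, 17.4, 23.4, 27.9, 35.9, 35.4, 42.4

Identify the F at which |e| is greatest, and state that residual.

F = 7, e = 3

F=2: ŷ = 1.4 + 4.5·2 = 10.4; e = 10.9 − 10.4 = 0.5
F=3: ŷ = 1.4 + 4.5·3 = 14.9; e = 15.9 − 14.9 = 1
F=4: ŷ = 1.4 + 4.5·4 = 19.4; e = 17.4 − 19.4 = -2
F=5: ŷ = 1.4 + 4.5·5 = 23.9; e = 23.4 − 23.9 = -0.5
F=6: ŷ = 1.4 + 4.5·6 = 28.4; e = 27.9 − 28.4 = -0.5
F=7: ŷ = 1.4 + 4.5·7 = 32.9; e = 35.9 − 32.9 = 3
F=8: ŷ = 1.4 + 4.5·8 = 37.4; e = 35.4 − 37.4 = -2
F=9: ŷ = 1.4 + 4.5·9 = 41.9; e = 42.4 − 41.9 = 0.5
Largest |e| is 3 at F = 7, residual 3.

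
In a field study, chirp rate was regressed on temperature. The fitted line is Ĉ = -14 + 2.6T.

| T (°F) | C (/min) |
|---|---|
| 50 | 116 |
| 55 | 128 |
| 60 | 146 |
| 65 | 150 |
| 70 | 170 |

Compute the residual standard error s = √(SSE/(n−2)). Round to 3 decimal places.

s = 3.916

T=50: Ĉ = -14 + 2.6·50 = 116; r = 116 − 116 = 0
T=55: Ĉ = -14 + 2.6·55 = 129; r = 128 − 129 = -1
T=60: Ĉ = -14 + 2.6·60 = 142; r = 146 − 142 = 4
T=65: Ĉ = -14 + 2.6·65 = 155; r = 150 − 155 = -5
T=70: Ĉ = -14 + 2.6·70 = 168; r = 170 − 168 = 2
SSE = 0 + 1 + 16 + 25 + 4 = 46
s = √(46/3) = √15.3333 ≈ 3.916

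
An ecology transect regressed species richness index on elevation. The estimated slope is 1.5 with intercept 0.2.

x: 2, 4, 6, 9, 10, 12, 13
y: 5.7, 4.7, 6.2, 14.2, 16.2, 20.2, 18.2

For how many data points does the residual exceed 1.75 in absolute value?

x=2: ŷ = 0.2 + 1.5·2 = 3.2; e = 5.7 − 3.2 = 2.5
x=4: ŷ = 0.2 + 1.5·4 = 6.2; e = 4.7 − 6.2 = -1.5
x=6: ŷ = 0.2 + 1.5·6 = 9.2; e = 6.2 − 9.2 = -3
x=9: ŷ = 0.2 + 1.5·9 = 13.7; e = 14.2 − 13.7 = 0.5
x=10: ŷ = 0.2 + 1.5·10 = 15.2; e = 16.2 − 15.2 = 1
x=12: ŷ = 0.2 + 1.5·12 = 18.2; e = 20.2 − 18.2 = 2
x=13: ŷ = 0.2 + 1.5·13 = 19.7; e = 18.2 − 19.7 = -1.5
|e| > 1.75: x=2 (|e|=2.5), x=6 (|e|=3), x=12 (|e|=2) → 3

3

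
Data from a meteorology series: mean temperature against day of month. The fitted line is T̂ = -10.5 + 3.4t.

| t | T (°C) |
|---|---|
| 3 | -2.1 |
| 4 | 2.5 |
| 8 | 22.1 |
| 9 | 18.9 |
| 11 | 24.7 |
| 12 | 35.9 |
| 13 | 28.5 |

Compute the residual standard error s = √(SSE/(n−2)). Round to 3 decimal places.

t=3: T̂ = -10.5 + 3.4·3 = -0.3; r = -2.1 − (-0.3) = -1.8
t=4: T̂ = -10.5 + 3.4·4 = 3.1; r = 2.5 − 3.1 = -0.6
t=8: T̂ = -10.5 + 3.4·8 = 16.7; r = 22.1 − 16.7 = 5.4
t=9: T̂ = -10.5 + 3.4·9 = 20.1; r = 18.9 − 20.1 = -1.2
t=11: T̂ = -10.5 + 3.4·11 = 26.9; r = 24.7 − 26.9 = -2.2
t=12: T̂ = -10.5 + 3.4·12 = 30.3; r = 35.9 − 30.3 = 5.6
t=13: T̂ = -10.5 + 3.4·13 = 33.7; r = 28.5 − 33.7 = -5.2
SSE = 3.24 + 0.36 + 29.16 + 1.44 + 4.84 + 31.36 + 27.04 = 97.44
s = √(97.44/5) = √19.488 ≈ 4.415

s = 4.415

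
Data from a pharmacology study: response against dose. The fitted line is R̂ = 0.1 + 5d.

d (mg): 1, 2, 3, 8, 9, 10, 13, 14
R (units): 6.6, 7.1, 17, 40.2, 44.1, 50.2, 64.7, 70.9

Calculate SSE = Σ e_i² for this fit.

d=1: R̂ = 0.1 + 5·1 = 5.1; e = 6.6 − 5.1 = 1.5
d=2: R̂ = 0.1 + 5·2 = 10.1; e = 7.1 − 10.1 = -3
d=3: R̂ = 0.1 + 5·3 = 15.1; e = 17 − 15.1 = 1.9
d=8: R̂ = 0.1 + 5·8 = 40.1; e = 40.2 − 40.1 = 0.1
d=9: R̂ = 0.1 + 5·9 = 45.1; e = 44.1 − 45.1 = -1
d=10: R̂ = 0.1 + 5·10 = 50.1; e = 50.2 − 50.1 = 0.1
d=13: R̂ = 0.1 + 5·13 = 65.1; e = 64.7 − 65.1 = -0.4
d=14: R̂ = 0.1 + 5·14 = 70.1; e = 70.9 − 70.1 = 0.8
SSE = 2.25 + 9 + 3.61 + 0.01 + 1 + 0.01 + 0.16 + 0.64 = 16.68

SSE = 16.68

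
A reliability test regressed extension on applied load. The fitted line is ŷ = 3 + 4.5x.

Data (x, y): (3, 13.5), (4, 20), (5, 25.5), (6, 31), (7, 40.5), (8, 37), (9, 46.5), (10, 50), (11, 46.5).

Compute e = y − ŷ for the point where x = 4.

ŷ = 3 + 4.5·4 = 21
e = 20 − 21 = -1

e = -1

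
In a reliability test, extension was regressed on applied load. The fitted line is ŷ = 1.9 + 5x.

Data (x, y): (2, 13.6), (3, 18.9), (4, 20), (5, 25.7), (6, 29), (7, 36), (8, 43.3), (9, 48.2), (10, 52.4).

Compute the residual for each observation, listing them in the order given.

1.7, 2, -1.9, -1.2, -2.9, -0.9, 1.4, 1.3, 0.5

x=2: ŷ = 1.9 + 5·2 = 11.9; r = 13.6 − 11.9 = 1.7
x=3: ŷ = 1.9 + 5·3 = 16.9; r = 18.9 − 16.9 = 2
x=4: ŷ = 1.9 + 5·4 = 21.9; r = 20 − 21.9 = -1.9
x=5: ŷ = 1.9 + 5·5 = 26.9; r = 25.7 − 26.9 = -1.2
x=6: ŷ = 1.9 + 5·6 = 31.9; r = 29 − 31.9 = -2.9
x=7: ŷ = 1.9 + 5·7 = 36.9; r = 36 − 36.9 = -0.9
x=8: ŷ = 1.9 + 5·8 = 41.9; r = 43.3 − 41.9 = 1.4
x=9: ŷ = 1.9 + 5·9 = 46.9; r = 48.2 − 46.9 = 1.3
x=10: ŷ = 1.9 + 5·10 = 51.9; r = 52.4 − 51.9 = 0.5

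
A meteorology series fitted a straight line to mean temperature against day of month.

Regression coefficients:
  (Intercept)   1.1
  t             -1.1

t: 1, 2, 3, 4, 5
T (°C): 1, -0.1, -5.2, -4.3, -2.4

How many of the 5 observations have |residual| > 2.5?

t=1: T̂ = 1.1 − 1.1·1 = 0; e = 1 − 0 = 1
t=2: T̂ = 1.1 − 1.1·2 = -1.1; e = -0.1 − (-1.1) = 1
t=3: T̂ = 1.1 − 1.1·3 = -2.2; e = -5.2 − (-2.2) = -3
t=4: T̂ = 1.1 − 1.1·4 = -3.3; e = -4.3 − (-3.3) = -1
t=5: T̂ = 1.1 − 1.1·5 = -4.4; e = -2.4 − (-4.4) = 2
|e| > 2.5: t=3 (|e|=3) → 1

1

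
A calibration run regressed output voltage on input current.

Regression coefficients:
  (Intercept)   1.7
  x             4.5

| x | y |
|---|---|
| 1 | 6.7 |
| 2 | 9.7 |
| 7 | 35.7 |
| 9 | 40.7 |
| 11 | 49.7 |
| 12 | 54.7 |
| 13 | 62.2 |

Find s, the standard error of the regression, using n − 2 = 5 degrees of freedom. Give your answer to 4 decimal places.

s = 1.8439

x=1: ŷ = 1.7 + 4.5·1 = 6.2; r = 6.7 − 6.2 = 0.5
x=2: ŷ = 1.7 + 4.5·2 = 10.7; r = 9.7 − 10.7 = -1
x=7: ŷ = 1.7 + 4.5·7 = 33.2; r = 35.7 − 33.2 = 2.5
x=9: ŷ = 1.7 + 4.5·9 = 42.2; r = 40.7 − 42.2 = -1.5
x=11: ŷ = 1.7 + 4.5·11 = 51.2; r = 49.7 − 51.2 = -1.5
x=12: ŷ = 1.7 + 4.5·12 = 55.7; r = 54.7 − 55.7 = -1
x=13: ŷ = 1.7 + 4.5·13 = 60.2; r = 62.2 − 60.2 = 2
SSE = 0.25 + 1 + 6.25 + 2.25 + 2.25 + 1 + 4 = 17
s = √(17/5) = √3.4 ≈ 1.8439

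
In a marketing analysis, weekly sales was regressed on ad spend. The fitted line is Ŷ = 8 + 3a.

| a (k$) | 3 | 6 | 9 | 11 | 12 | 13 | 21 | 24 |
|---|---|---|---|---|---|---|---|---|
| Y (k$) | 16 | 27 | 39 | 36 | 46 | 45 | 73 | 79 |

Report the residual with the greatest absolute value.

e = -5

a=3: Ŷ = 8 + 3·3 = 17; e = 16 − 17 = -1
a=6: Ŷ = 8 + 3·6 = 26; e = 27 − 26 = 1
a=9: Ŷ = 8 + 3·9 = 35; e = 39 − 35 = 4
a=11: Ŷ = 8 + 3·11 = 41; e = 36 − 41 = -5
a=12: Ŷ = 8 + 3·12 = 44; e = 46 − 44 = 2
a=13: Ŷ = 8 + 3·13 = 47; e = 45 − 47 = -2
a=21: Ŷ = 8 + 3·21 = 71; e = 73 − 71 = 2
a=24: Ŷ = 8 + 3·24 = 80; e = 79 − 80 = -1
Largest |e| is 5 at a = 11, residual -5.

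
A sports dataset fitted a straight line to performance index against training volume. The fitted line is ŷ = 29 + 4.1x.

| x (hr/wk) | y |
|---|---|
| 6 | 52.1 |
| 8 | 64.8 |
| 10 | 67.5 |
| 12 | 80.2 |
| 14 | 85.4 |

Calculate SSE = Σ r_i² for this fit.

x=6: ŷ = 29 + 4.1·6 = 53.6; r = 52.1 − 53.6 = -1.5
x=8: ŷ = 29 + 4.1·8 = 61.8; r = 64.8 − 61.8 = 3
x=10: ŷ = 29 + 4.1·10 = 70; r = 67.5 − 70 = -2.5
x=12: ŷ = 29 + 4.1·12 = 78.2; r = 80.2 − 78.2 = 2
x=14: ŷ = 29 + 4.1·14 = 86.4; r = 85.4 − 86.4 = -1
SSE = 2.25 + 9 + 6.25 + 4 + 1 = 22.5

SSE = 22.5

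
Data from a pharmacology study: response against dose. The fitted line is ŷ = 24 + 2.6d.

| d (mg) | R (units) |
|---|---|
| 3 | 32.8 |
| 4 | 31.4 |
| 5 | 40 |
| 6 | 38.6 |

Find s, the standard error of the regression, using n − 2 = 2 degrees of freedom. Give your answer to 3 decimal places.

d=3: ŷ = 24 + 2.6·3 = 31.8; e = 32.8 − 31.8 = 1
d=4: ŷ = 24 + 2.6·4 = 34.4; e = 31.4 − 34.4 = -3
d=5: ŷ = 24 + 2.6·5 = 37; e = 40 − 37 = 3
d=6: ŷ = 24 + 2.6·6 = 39.6; e = 38.6 − 39.6 = -1
SSE = 1 + 9 + 9 + 1 = 20
s = √(20/2) = √10 ≈ 3.162

s = 3.162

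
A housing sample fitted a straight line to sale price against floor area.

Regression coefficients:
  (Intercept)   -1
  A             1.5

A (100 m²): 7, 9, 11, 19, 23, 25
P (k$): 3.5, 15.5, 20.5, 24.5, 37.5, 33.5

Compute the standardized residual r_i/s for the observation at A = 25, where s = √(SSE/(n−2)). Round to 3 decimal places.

A=7: P̂ = -1 + 1.5·7 = 9.5; r = 3.5 − 9.5 = -6
A=9: P̂ = -1 + 1.5·9 = 12.5; r = 15.5 − 12.5 = 3
A=11: P̂ = -1 + 1.5·11 = 15.5; r = 20.5 − 15.5 = 5
A=19: P̂ = -1 + 1.5·19 = 27.5; r = 24.5 − 27.5 = -3
A=23: P̂ = -1 + 1.5·23 = 33.5; r = 37.5 − 33.5 = 4
A=25: P̂ = -1 + 1.5·25 = 36.5; r = 33.5 − 36.5 = -3
SSE = 36 + 9 + 25 + 9 + 16 + 9 = 104
s = √(104/4) = 5.09902
r/s = -3 / 5.09902 = -0.588

-0.588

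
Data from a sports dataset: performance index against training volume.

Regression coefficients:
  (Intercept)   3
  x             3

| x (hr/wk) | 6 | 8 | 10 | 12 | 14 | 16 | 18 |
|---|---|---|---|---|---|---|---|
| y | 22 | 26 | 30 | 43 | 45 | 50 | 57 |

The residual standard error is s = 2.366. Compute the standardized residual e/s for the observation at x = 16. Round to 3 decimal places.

-0.423

ŷ = 3 + 3·16 = 51
e = 50 − 51 = -1
e/s = -1 / 2.366 = -0.423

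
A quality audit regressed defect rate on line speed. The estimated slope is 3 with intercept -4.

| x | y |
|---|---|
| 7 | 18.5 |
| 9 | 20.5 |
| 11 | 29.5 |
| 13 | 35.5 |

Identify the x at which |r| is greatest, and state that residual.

x=7: ŷ = -4 + 3·7 = 17; r = 18.5 − 17 = 1.5
x=9: ŷ = -4 + 3·9 = 23; r = 20.5 − 23 = -2.5
x=11: ŷ = -4 + 3·11 = 29; r = 29.5 − 29 = 0.5
x=13: ŷ = -4 + 3·13 = 35; r = 35.5 − 35 = 0.5
Largest |r| is 2.5 at x = 9, residual -2.5.

x = 9, r = -2.5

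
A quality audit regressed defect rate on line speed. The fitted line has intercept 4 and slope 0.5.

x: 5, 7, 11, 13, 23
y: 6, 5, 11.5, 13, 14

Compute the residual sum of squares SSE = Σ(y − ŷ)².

x=5: ŷ = 4 + 0.5·5 = 6.5; r = 6 − 6.5 = -0.5
x=7: ŷ = 4 + 0.5·7 = 7.5; r = 5 − 7.5 = -2.5
x=11: ŷ = 4 + 0.5·11 = 9.5; r = 11.5 − 9.5 = 2
x=13: ŷ = 4 + 0.5·13 = 10.5; r = 13 − 10.5 = 2.5
x=23: ŷ = 4 + 0.5·23 = 15.5; r = 14 − 15.5 = -1.5
SSE = 0.25 + 6.25 + 4 + 6.25 + 2.25 = 19

SSE = 19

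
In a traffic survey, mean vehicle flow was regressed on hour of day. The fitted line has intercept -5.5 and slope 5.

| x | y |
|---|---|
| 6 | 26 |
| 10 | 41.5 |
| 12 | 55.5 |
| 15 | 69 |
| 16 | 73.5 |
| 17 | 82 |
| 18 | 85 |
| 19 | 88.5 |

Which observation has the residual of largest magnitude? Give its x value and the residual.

x=6: ŷ = -5.5 + 5·6 = 24.5; e = 26 − 24.5 = 1.5
x=10: ŷ = -5.5 + 5·10 = 44.5; e = 41.5 − 44.5 = -3
x=12: ŷ = -5.5 + 5·12 = 54.5; e = 55.5 − 54.5 = 1
x=15: ŷ = -5.5 + 5·15 = 69.5; e = 69 − 69.5 = -0.5
x=16: ŷ = -5.5 + 5·16 = 74.5; e = 73.5 − 74.5 = -1
x=17: ŷ = -5.5 + 5·17 = 79.5; e = 82 − 79.5 = 2.5
x=18: ŷ = -5.5 + 5·18 = 84.5; e = 85 − 84.5 = 0.5
x=19: ŷ = -5.5 + 5·19 = 89.5; e = 88.5 − 89.5 = -1
Largest |e| is 3 at x = 10, residual -3.

x = 10, e = -3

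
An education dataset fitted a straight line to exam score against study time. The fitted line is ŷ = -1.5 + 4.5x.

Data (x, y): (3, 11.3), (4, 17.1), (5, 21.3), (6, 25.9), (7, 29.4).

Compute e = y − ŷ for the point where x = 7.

e = -0.6

ŷ = -1.5 + 4.5·7 = 30
e = 29.4 − 30 = -0.6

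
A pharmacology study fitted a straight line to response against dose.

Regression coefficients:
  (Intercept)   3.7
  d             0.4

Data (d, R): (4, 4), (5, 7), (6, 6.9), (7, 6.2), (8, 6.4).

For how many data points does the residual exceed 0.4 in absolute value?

4

d=4: R̂ = 3.7 + 0.4·4 = 5.3; e = 4 − 5.3 = -1.3
d=5: R̂ = 3.7 + 0.4·5 = 5.7; e = 7 − 5.7 = 1.3
d=6: R̂ = 3.7 + 0.4·6 = 6.1; e = 6.9 − 6.1 = 0.8
d=7: R̂ = 3.7 + 0.4·7 = 6.5; e = 6.2 − 6.5 = -0.3
d=8: R̂ = 3.7 + 0.4·8 = 6.9; e = 6.4 − 6.9 = -0.5
|e| > 0.4: d=4 (|e|=1.3), d=5 (|e|=1.3), d=6 (|e|=0.8), d=8 (|e|=0.5) → 4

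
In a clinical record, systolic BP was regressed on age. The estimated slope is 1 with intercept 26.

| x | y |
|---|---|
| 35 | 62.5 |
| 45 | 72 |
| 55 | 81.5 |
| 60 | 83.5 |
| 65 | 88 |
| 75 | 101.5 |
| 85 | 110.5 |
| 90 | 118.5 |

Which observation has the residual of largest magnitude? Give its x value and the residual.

x=35: ŷ = 26 + 35 = 61; r = 62.5 − 61 = 1.5
x=45: ŷ = 26 + 45 = 71; r = 72 − 71 = 1
x=55: ŷ = 26 + 55 = 81; r = 81.5 − 81 = 0.5
x=60: ŷ = 26 + 60 = 86; r = 83.5 − 86 = -2.5
x=65: ŷ = 26 + 65 = 91; r = 88 − 91 = -3
x=75: ŷ = 26 + 75 = 101; r = 101.5 − 101 = 0.5
x=85: ŷ = 26 + 85 = 111; r = 110.5 − 111 = -0.5
x=90: ŷ = 26 + 90 = 116; r = 118.5 − 116 = 2.5
Largest |r| is 3 at x = 65, residual -3.

x = 65, r = -3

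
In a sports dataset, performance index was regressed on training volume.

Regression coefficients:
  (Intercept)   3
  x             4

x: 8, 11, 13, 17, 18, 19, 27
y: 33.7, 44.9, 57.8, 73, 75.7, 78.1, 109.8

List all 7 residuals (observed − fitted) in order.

x=8: ŷ = 3 + 4·8 = 35; e = 33.7 − 35 = -1.3
x=11: ŷ = 3 + 4·11 = 47; e = 44.9 − 47 = -2.1
x=13: ŷ = 3 + 4·13 = 55; e = 57.8 − 55 = 2.8
x=17: ŷ = 3 + 4·17 = 71; e = 73 − 71 = 2
x=18: ŷ = 3 + 4·18 = 75; e = 75.7 − 75 = 0.7
x=19: ŷ = 3 + 4·19 = 79; e = 78.1 − 79 = -0.9
x=27: ŷ = 3 + 4·27 = 111; e = 109.8 − 111 = -1.2

-1.3, -2.1, 2.8, 2, 0.7, -0.9, -1.2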